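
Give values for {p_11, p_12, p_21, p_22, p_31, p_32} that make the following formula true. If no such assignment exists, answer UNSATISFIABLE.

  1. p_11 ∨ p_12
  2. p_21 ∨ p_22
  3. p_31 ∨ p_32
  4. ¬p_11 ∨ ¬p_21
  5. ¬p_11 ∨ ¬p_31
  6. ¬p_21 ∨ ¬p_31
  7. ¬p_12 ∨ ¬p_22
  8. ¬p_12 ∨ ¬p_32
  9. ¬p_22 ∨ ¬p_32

Suppose p_11 = True.
From the singleton clause (¬p_21), p_21 = False.
From the singleton clause (p_22), p_22 = True.
From the singleton clause (¬p_31), p_31 = False.
From the singleton clause (p_32), p_32 = True.
Now (¬p_32) is unsatisfied and unit — conflict.
That branch fails; take p_11 = False instead.
From the singleton clause (p_12), p_12 = True.
From the singleton clause (¬p_22), p_22 = False.
From the singleton clause (p_21), p_21 = True.
From the singleton clause (¬p_31), p_31 = False.
From the singleton clause (p_32), p_32 = True.
Now (¬p_32) is unsatisfied and unit — conflict.
Both values of p_11 lead to a conflict.

UNSATISFIABLE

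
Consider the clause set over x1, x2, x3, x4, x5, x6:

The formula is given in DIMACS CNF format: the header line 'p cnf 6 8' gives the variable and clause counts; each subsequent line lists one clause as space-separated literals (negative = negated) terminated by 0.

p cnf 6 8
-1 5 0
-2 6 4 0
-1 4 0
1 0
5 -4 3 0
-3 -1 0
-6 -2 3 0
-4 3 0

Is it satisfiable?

No, unsatisfiable

From the singleton clause (x1), x1 = True.
From the singleton clause (x5), x5 = True.
From the singleton clause (x4), x4 = True.
From the singleton clause (¬x3), x3 = False.
But (x3) is also a unit clause — contradiction.
No assignment satisfies every clause.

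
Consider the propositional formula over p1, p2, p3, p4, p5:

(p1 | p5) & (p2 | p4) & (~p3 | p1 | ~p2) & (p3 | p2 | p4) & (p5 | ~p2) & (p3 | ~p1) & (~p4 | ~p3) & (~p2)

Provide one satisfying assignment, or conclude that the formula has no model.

The clause (~p2) is unit, so p2 = 0.
The clause (p4) is unit, so p4 = 1.
The clause (~p3) is unit, so p3 = 0.
The clause (~p1) is unit, so p1 = 0.
The clause (p5) is unit, so p5 = 1.
This assignment satisfies each clause.

p1 ↦ 0, p2 ↦ 0, p3 ↦ 0, p4 ↦ 1, p5 ↦ 1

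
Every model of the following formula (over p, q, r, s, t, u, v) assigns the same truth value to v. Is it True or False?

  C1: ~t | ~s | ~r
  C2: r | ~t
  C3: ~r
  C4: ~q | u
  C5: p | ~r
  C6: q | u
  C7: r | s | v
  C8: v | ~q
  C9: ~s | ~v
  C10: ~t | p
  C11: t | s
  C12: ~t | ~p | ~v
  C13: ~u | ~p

False

Suppose v = 1.
Unit clause (~r) forces r = 0.
Unit clause (~t) forces t = 0.
Unit clause (~s) forces s = 0.
But (s) is also a unit clause — contradiction.
So every satisfying assignment has v = False.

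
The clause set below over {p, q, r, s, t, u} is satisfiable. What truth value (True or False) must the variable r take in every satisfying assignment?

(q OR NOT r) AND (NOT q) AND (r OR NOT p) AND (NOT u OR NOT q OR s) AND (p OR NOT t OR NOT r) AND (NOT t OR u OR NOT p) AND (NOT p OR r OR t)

Suppose r = true.
The clause (q) is unit, so q = true.
Now (NOT q) is unsatisfied and unit — conflict.
So every satisfying assignment has r = False.

False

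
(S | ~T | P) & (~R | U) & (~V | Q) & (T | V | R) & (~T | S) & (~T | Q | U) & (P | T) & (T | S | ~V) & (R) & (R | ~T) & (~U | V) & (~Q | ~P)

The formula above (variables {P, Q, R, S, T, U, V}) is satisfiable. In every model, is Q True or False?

True

Suppose Q = 0.
Unit clause (~V) forces V = 0.
Unit clause (R) forces R = 1.
Unit clause (U) forces U = 1.
But (~U) is also a unit clause — contradiction.
So every satisfying assignment has Q = True.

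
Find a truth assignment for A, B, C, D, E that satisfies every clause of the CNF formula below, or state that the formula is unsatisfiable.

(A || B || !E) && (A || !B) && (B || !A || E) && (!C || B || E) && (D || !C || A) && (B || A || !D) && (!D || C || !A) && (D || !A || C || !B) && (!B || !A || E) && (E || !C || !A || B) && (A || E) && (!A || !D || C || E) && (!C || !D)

Case A = true:
Case B = false:
The clause (E) is unit, so E = true.
Case D = false:
All clauses hold; C can take either value.

A=true,  B=false,  C=true,  D=false,  E=true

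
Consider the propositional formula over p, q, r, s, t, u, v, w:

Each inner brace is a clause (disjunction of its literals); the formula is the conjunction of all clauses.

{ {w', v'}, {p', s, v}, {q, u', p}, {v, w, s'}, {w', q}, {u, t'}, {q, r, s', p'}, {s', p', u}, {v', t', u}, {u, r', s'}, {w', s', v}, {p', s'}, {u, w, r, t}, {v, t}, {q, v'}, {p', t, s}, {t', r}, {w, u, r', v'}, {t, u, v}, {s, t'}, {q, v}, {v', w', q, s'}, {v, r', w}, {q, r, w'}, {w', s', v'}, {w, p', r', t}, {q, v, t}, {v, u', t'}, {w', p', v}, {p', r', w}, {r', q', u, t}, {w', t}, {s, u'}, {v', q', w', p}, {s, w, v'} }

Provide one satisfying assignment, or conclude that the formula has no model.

Branch on w: set w = 0.
Branch on v: set v = 1.
From the singleton clause (q), q = 1.
From the singleton clause (s), s = 1.
From the singleton clause (p'), p = 0.
Branch on u: set u = 1.
Branch on t: set t = 1.
From the singleton clause (r), r = 1.
Every clause now holds.

p=0,  q=1,  r=1,  s=1,  t=1,  u=1,  v=1,  w=0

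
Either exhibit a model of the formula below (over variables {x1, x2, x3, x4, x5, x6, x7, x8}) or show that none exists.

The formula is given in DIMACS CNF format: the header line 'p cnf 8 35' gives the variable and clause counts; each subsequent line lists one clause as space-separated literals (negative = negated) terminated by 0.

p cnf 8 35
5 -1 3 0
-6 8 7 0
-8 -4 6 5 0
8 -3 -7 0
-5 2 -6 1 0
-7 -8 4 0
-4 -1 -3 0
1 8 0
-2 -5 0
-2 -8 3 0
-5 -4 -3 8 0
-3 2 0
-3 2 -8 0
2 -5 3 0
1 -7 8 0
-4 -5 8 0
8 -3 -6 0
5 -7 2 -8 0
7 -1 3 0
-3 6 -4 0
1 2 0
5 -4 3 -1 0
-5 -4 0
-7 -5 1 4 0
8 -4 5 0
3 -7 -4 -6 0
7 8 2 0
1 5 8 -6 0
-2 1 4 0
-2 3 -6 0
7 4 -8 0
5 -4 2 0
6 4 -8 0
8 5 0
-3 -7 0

Try x1 = False.
Unit clause (x8) forces x8 = True.
Unit clause (x2) forces x2 = True.
Unit clause (¬x5) forces x5 = False.
Unit clause (x3) forces x3 = True.
Unit clause (x4) forces x4 = True.
Unit clause (x6) forces x6 = True.
Unit clause (¬x7) forces x7 = False.
This assignment satisfies each clause.

x1 ↦ False,  x2 ↦ True,  x3 ↦ True,  x4 ↦ True,  x5 ↦ False,  x6 ↦ True,  x7 ↦ False,  x8 ↦ True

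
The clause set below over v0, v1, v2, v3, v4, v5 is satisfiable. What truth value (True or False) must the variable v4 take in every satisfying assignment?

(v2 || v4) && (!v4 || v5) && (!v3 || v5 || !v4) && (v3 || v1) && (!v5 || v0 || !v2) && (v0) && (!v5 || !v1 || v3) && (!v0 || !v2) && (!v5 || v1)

True

Suppose v4 = false.
(v2) alone gives v2 = true.
(v0) alone gives v0 = true.
That conflicts with the unit clause (!v0).
So every satisfying assignment has v4 = True.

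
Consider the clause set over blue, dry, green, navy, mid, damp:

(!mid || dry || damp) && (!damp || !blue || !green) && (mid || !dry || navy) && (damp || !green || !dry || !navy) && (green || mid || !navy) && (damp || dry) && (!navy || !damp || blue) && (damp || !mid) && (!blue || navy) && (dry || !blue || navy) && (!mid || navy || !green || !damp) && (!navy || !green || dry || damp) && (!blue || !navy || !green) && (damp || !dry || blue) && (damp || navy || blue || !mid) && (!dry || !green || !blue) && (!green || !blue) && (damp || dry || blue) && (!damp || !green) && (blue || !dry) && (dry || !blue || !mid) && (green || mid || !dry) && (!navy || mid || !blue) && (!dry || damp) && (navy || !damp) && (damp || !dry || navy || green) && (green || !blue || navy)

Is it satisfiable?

Yes, satisfiable

Try damp = true.
(!green) alone gives green = false.
(navy) alone gives navy = true.
(mid) alone gives mid = true.
(blue) alone gives blue = true.
(dry) alone gives dry = true.
Every clause now holds.
A satisfying assignment: blue ↦ true; dry ↦ true; green ↦ false; navy ↦ true; mid ↦ true; damp ↦ true.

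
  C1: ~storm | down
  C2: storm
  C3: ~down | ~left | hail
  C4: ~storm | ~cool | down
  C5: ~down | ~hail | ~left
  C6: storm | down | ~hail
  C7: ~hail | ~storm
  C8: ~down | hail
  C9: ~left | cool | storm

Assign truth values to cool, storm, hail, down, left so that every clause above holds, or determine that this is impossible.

UNSATISFIABLE

The clause (storm) is unit, so storm = 1.
The clause (down) is unit, so down = 1.
The clause (~hail) is unit, so hail = 0.
That conflicts with the unit clause (hail).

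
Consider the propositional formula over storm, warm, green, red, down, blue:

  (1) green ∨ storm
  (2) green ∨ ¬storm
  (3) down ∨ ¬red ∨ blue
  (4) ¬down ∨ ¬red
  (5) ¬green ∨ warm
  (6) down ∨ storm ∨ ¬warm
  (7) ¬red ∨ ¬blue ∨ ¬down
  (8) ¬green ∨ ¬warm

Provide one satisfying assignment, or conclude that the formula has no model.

Case green = True:
(warm) alone gives warm = True.
That conflicts with the unit clause (¬warm).
Undo green and try green = False.
(storm) alone gives storm = True.
That conflicts with the unit clause (¬storm).
Neither green = True nor green = False works.

UNSATISFIABLE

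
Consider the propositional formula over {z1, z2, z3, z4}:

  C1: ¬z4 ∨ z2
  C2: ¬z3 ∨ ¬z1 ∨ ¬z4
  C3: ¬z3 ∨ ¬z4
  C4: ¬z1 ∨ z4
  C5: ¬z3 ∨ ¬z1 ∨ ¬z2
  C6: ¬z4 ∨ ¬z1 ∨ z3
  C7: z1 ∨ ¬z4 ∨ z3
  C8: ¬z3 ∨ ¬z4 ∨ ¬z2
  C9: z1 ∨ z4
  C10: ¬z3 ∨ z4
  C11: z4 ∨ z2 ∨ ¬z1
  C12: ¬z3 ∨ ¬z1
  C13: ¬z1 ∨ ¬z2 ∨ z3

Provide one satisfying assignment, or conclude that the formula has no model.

Case z4 = False:
(¬z1) alone gives z1 = False.
But (z1) is also a unit clause — contradiction.
That branch fails; take z4 = True instead.
(z2) alone gives z2 = True.
(¬z3) alone gives z3 = False.
(¬z1) alone gives z1 = False.
But (z1) is also a unit clause — contradiction.
Neither z4 = True nor z4 = False works.

UNSATISFIABLE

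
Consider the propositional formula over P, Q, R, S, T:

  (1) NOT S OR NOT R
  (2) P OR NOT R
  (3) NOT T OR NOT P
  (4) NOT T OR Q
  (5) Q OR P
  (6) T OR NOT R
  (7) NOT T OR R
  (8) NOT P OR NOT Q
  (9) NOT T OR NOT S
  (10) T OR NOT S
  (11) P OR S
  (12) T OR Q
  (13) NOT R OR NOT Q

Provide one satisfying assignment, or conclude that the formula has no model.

UNSATISFIABLE

Case S = false:
(P) alone gives P = true.
(NOT T) alone gives T = false.
(NOT R) alone gives R = false.
(NOT Q) alone gives Q = false.
But (Q) is also a unit clause — contradiction.
That branch fails; take S = true instead.
(NOT R) alone gives R = false.
(NOT T) alone gives T = false.
But (T) is also a unit clause — contradiction.
Either choice for S ends in contradiction.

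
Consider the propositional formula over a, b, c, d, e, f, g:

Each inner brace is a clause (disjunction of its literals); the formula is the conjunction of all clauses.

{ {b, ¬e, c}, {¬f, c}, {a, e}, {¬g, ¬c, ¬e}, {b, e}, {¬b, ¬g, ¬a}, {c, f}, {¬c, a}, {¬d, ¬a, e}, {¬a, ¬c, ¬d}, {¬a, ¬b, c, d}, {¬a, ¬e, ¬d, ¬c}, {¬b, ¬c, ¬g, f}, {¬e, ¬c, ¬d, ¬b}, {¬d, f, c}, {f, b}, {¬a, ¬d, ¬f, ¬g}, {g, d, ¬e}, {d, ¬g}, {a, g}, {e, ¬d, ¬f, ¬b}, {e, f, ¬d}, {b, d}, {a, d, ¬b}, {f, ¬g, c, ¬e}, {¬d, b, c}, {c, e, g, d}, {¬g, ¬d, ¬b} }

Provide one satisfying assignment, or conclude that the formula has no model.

a: True; b: True; c: True; d: False; e: False; f: True; g: False

Try f = True.
The clause (c) is unit, so c = True.
The clause (a) is unit, so a = True.
The clause (¬d) is unit, so d = False.
The clause (¬g) is unit, so g = False.
The clause (¬e) is unit, so e = False.
The clause (b) is unit, so b = True.
This assignment satisfies each clause.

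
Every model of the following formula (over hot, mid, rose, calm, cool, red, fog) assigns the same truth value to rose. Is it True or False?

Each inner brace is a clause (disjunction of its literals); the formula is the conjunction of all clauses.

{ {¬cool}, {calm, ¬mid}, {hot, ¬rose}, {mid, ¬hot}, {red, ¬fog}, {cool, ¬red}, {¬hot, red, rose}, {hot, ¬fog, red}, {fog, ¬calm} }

False

Suppose rose = True.
From the singleton clause (¬cool), cool = False.
From the singleton clause (hot), hot = True.
From the singleton clause (mid), mid = True.
From the singleton clause (calm), calm = True.
From the singleton clause (¬red), red = False.
From the singleton clause (¬fog), fog = False.
That conflicts with the unit clause (fog).
So every satisfying assignment has rose = False.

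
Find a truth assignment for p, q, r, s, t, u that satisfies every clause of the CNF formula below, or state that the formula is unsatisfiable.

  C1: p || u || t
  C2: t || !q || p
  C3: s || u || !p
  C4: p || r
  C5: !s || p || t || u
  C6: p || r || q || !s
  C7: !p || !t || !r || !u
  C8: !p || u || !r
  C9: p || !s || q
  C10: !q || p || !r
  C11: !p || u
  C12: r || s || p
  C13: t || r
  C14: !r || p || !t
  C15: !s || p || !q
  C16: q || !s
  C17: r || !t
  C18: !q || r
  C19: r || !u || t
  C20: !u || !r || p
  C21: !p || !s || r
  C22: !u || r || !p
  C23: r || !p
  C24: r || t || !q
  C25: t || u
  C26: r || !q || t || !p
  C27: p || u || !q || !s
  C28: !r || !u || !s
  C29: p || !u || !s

Try p = true.
The clause (u) is unit, so u = true.
The clause (r) is unit, so r = true.
The clause (!t) is unit, so t = false.
The clause (!s) is unit, so s = false.
No clause remains; q is free.

p=true; q=false; r=true; s=false; t=false; u=true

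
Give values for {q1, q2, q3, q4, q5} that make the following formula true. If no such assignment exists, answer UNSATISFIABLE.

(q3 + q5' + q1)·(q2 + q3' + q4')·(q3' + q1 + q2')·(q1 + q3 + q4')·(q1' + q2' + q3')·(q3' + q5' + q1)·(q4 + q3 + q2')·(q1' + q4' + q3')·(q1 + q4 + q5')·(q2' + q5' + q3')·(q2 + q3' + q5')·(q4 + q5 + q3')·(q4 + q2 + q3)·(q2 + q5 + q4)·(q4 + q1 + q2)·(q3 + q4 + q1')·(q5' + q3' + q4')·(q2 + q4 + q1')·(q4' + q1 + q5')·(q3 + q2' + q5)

Suppose q3 = 0.
Suppose q5 = 0.
From the singleton clause (q2'), q2 = 0.
From the singleton clause (q4), q4 = 1.
From the singleton clause (q1), q1 = 1.
This assignment satisfies each clause.

q1 ↦ 1, q2 ↦ 0, q3 ↦ 0, q4 ↦ 1, q5 ↦ 0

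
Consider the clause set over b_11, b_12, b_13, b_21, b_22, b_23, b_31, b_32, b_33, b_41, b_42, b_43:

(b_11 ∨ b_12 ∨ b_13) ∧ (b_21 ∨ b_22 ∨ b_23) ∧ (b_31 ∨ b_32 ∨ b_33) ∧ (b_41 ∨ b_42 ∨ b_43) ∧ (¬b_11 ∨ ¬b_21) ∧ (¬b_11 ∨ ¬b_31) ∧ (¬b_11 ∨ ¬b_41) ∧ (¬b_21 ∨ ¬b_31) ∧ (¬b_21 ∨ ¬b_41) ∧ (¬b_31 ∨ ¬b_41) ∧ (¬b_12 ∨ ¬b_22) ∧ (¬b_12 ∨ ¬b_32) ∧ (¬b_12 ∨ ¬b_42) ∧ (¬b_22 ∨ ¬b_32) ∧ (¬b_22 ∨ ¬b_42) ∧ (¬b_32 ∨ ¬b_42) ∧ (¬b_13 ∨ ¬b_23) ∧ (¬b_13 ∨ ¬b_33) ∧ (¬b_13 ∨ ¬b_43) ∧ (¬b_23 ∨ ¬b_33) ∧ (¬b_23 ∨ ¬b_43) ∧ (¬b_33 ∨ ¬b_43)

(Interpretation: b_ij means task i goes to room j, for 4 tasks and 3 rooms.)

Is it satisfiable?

No

Try b_11 = False.
Try b_12 = True.
The clause (¬b_22) is unit, so b_22 = False.
The clause (¬b_32) is unit, so b_32 = False.
The clause (¬b_42) is unit, so b_42 = False.
Try b_21 = True.
The clause (¬b_31) is unit, so b_31 = False.
The clause (b_33) is unit, so b_33 = True.
The clause (¬b_41) is unit, so b_41 = False.
The clause (b_43) is unit, so b_43 = True.
That conflicts with the unit clause (¬b_43).
That branch fails; take b_21 = False instead.
The clause (b_23) is unit, so b_23 = True.
The clause (¬b_13) is unit, so b_13 = False.
The clause (¬b_33) is unit, so b_33 = False.
The clause (b_31) is unit, so b_31 = True.
The clause (¬b_41) is unit, so b_41 = False.
The clause (b_43) is unit, so b_43 = True.
That conflicts with the unit clause (¬b_43).
Either choice for b_21 ends in contradiction.
That branch fails; take b_12 = False instead.
The clause (b_13) is unit, so b_13 = True.
The clause (¬b_23) is unit, so b_23 = False.
The clause (¬b_33) is unit, so b_33 = False.
The clause (¬b_43) is unit, so b_43 = False.
Try b_21 = True.
The clause (¬b_31) is unit, so b_31 = False.
The clause (b_32) is unit, so b_32 = True.
The clause (¬b_41) is unit, so b_41 = False.
The clause (b_42) is unit, so b_42 = True.
That conflicts with the unit clause (¬b_42).
That branch fails; take b_21 = False instead.
The clause (b_22) is unit, so b_22 = True.
The clause (¬b_32) is unit, so b_32 = False.
The clause (b_31) is unit, so b_31 = True.
The clause (¬b_41) is unit, so b_41 = False.
The clause (b_42) is unit, so b_42 = True.
That conflicts with the unit clause (¬b_42).
Either choice for b_21 ends in contradiction.
Either choice for b_12 ends in contradiction.
That branch fails; take b_11 = True instead.
The clause (¬b_21) is unit, so b_21 = False.
The clause (¬b_31) is unit, so b_31 = False.
The clause (¬b_41) is unit, so b_41 = False.
Try b_22 = True.
The clause (¬b_12) is unit, so b_12 = False.
The clause (¬b_32) is unit, so b_32 = False.
The clause (b_33) is unit, so b_33 = True.
The clause (¬b_42) is unit, so b_42 = False.
The clause (b_43) is unit, so b_43 = True.
That conflicts with the unit clause (¬b_43).
That branch fails; take b_22 = False instead.
The clause (b_23) is unit, so b_23 = True.
The clause (¬b_13) is unit, so b_13 = False.
The clause (¬b_33) is unit, so b_33 = False.
The clause (b_32) is unit, so b_32 = True.
The clause (¬b_12) is unit, so b_12 = False.
The clause (¬b_42) is unit, so b_42 = False.
The clause (b_43) is unit, so b_43 = True.
That conflicts with the unit clause (¬b_43).
Either choice for b_22 ends in contradiction.
Either choice for b_11 ends in contradiction.
No assignment satisfies every clause.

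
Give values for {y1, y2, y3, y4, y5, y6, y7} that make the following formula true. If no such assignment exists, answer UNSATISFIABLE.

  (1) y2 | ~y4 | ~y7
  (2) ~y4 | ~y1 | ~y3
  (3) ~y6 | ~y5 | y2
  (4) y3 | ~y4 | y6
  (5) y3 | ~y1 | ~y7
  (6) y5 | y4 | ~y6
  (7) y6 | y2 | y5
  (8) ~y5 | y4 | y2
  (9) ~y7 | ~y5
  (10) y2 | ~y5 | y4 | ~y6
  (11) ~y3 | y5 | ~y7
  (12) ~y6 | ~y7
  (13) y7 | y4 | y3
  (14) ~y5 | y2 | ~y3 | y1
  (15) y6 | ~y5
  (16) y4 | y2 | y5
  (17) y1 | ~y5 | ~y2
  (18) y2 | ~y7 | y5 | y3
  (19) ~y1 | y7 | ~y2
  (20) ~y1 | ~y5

Case y7 = 1:
(~y5) alone gives y5 = 0.
(~y3) alone gives y3 = 0.
(~y1) alone gives y1 = 0.
(~y6) alone gives y6 = 0.
(~y4) alone gives y4 = 0.
(y2) alone gives y2 = 1.
All clauses are satisfied.

y1 ↦ 0, y2 ↦ 1, y3 ↦ 0, y4 ↦ 0, y5 ↦ 0, y6 ↦ 0, y7 ↦ 1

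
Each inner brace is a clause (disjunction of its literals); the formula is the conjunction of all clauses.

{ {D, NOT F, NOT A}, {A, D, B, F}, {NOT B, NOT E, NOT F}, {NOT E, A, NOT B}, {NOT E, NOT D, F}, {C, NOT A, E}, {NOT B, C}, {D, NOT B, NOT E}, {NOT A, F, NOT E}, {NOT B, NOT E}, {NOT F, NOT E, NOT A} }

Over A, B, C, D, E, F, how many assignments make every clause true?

There are 2^6 = 64 truth assignments over (A, B, C, D, E, F).
Split on C. With C = true, the clauses containing C are satisfied and NOT C drops from the rest; 15 of the 2^5 = 32 assignments to the other variables satisfy what remains.
With C = false, by the same count on the reduced clause set, 5 assignments work.
(One model: A=F, B=F, C=F, D=F, E=F, F=T.)
Total: 15 + 5 = 20.

20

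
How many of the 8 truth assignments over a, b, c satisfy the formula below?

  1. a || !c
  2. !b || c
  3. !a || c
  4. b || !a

2

There are 2^3 = 8 truth assignments over (a, b, c).
Split on b. With b = true, the clauses containing b are satisfied and !b drops from the rest; 1 of the 2^2 = 4 assignments to the other variables satisfy what remains.
With b = false, by the same count on the reduced clause set, 1 assignment works.
(One model: a=F, b=F, c=F.)
Total: 1 + 1 = 2.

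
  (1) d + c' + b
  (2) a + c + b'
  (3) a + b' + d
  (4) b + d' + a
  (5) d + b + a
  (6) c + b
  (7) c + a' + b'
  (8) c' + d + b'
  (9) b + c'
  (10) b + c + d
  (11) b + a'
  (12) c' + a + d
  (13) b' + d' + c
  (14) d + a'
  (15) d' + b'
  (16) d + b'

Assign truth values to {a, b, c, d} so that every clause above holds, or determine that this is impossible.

UNSATISFIABLE

Try c = 1.
The clause (b) is unit, so b = 1.
The clause (d) is unit, so d = 1.
That conflicts with the unit clause (d').
Backtrack on c: now try c = 0.
The clause (b) is unit, so b = 1.
The clause (a) is unit, so a = 1.
That conflicts with the unit clause (a').
Neither c = 1 nor c = 0 works.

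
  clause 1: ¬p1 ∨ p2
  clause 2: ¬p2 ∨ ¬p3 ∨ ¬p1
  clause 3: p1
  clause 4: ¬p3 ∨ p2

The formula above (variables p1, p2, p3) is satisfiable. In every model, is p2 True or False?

True

Suppose p2 = False.
(¬p1) alone gives p1 = False.
That conflicts with the unit clause (p1).
So every satisfying assignment has p2 = True.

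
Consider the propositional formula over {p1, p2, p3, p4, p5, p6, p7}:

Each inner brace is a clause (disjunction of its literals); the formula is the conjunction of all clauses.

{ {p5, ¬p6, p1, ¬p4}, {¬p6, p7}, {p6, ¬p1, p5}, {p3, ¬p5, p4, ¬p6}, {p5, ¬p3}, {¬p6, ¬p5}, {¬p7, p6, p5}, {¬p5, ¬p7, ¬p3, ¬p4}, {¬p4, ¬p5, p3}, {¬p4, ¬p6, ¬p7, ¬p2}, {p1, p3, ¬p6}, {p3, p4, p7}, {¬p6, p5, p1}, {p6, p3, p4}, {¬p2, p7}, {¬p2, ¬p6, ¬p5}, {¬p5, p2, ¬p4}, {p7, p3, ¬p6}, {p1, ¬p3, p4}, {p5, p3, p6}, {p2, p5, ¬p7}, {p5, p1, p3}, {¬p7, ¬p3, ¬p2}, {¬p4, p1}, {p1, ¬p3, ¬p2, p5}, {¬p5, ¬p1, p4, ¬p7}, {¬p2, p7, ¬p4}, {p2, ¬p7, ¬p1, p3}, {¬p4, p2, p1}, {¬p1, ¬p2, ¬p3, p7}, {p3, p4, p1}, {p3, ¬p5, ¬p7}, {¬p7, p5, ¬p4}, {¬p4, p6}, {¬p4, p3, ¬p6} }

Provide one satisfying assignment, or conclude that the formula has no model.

Branch on p6: set p6 = False.
(¬p4) alone gives p4 = False.
(p3) alone gives p3 = True.
(p5) alone gives p5 = True.
(p1) alone gives p1 = True.
(¬p7) alone gives p7 = False.
(¬p2) alone gives p2 = False.
All clauses are satisfied.

p1 ↦ True; p2 ↦ False; p3 ↦ True; p4 ↦ False; p5 ↦ True; p6 ↦ False; p7 ↦ False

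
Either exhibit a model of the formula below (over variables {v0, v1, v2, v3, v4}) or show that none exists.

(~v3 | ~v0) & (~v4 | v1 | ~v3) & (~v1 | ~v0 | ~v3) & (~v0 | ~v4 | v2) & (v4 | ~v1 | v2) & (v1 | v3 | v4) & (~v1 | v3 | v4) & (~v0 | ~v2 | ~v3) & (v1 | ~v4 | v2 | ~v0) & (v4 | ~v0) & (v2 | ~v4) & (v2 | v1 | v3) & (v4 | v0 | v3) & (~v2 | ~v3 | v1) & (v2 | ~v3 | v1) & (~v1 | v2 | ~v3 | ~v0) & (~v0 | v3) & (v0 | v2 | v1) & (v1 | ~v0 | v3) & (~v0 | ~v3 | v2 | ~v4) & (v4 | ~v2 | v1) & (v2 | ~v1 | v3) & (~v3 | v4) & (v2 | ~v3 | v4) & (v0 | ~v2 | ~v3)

Suppose v3 = 0.
The clause (~v0) is unit, so v0 = 0.
The clause (v4) is unit, so v4 = 1.
The clause (v2) is unit, so v2 = 1.
Every clause is now satisfied; v1 is unconstrained.

v0=0, v1=1, v2=1, v3=0, v4=1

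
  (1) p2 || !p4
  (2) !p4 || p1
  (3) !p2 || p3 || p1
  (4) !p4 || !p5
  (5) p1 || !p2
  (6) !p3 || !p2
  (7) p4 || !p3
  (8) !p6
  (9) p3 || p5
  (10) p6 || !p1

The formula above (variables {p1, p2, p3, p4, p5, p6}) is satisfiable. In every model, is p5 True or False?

Suppose p5 = false.
(!p6) alone gives p6 = false.
(p3) alone gives p3 = true.
(!p2) alone gives p2 = false.
(!p4) alone gives p4 = false.
But (p4) is also a unit clause — contradiction.
So every satisfying assignment has p5 = True.

True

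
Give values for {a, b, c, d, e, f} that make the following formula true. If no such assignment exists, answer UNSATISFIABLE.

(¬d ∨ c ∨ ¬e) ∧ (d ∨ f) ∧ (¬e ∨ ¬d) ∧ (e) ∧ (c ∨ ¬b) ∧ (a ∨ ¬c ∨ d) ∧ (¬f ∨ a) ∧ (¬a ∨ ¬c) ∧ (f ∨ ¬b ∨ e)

From the singleton clause (e), e = True.
From the singleton clause (¬d), d = False.
From the singleton clause (f), f = True.
From the singleton clause (a), a = True.
From the singleton clause (¬c), c = False.
From the singleton clause (¬b), b = False.
This assignment satisfies each clause.

a=True,  b=False,  c=False,  d=False,  e=True,  f=True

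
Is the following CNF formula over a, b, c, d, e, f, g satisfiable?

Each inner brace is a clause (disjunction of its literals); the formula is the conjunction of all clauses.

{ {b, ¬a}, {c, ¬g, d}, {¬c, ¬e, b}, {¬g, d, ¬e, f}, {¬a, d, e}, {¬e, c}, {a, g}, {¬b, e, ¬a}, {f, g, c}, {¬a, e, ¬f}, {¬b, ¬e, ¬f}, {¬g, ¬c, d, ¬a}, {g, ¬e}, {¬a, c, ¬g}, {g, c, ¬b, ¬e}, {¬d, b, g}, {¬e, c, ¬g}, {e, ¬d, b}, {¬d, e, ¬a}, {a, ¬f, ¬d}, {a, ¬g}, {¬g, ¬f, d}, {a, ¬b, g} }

Branch on b: set b = True.
Branch on e: set e = True.
From the singleton clause (c), c = True.
From the singleton clause (¬f), f = False.
From the singleton clause (g), g = True.
From the singleton clause (d), d = True.
From the singleton clause (a), a = True.
This assignment satisfies each clause.
A satisfying assignment: a: True; b: True; c: True; d: True; e: True; f: False; g: True.

Satisfiable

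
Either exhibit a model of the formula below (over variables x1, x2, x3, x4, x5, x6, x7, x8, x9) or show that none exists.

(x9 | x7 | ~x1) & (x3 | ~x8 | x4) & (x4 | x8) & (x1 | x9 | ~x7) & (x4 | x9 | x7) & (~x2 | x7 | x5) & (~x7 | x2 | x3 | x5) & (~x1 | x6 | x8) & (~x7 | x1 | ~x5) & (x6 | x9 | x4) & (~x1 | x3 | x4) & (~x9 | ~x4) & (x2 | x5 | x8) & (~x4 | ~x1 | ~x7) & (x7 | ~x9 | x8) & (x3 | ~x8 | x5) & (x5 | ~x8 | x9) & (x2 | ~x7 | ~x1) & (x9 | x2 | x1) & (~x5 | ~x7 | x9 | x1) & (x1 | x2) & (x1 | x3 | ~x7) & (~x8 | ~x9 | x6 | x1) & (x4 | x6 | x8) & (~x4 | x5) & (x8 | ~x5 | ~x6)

Case x4 = 1:
From the singleton clause (~x9), x9 = 0.
From the singleton clause (x5), x5 = 1.
Case x7 = 0:
From the singleton clause (~x1), x1 = 0.
From the singleton clause (x2), x2 = 1.
Case x8 = 1:
All clauses hold; x3, x6 can take either value.

x1 ↦ 0,  x2 ↦ 1,  x3 ↦ 1,  x4 ↦ 1,  x5 ↦ 1,  x6 ↦ 0,  x7 ↦ 0,  x8 ↦ 1,  x9 ↦ 0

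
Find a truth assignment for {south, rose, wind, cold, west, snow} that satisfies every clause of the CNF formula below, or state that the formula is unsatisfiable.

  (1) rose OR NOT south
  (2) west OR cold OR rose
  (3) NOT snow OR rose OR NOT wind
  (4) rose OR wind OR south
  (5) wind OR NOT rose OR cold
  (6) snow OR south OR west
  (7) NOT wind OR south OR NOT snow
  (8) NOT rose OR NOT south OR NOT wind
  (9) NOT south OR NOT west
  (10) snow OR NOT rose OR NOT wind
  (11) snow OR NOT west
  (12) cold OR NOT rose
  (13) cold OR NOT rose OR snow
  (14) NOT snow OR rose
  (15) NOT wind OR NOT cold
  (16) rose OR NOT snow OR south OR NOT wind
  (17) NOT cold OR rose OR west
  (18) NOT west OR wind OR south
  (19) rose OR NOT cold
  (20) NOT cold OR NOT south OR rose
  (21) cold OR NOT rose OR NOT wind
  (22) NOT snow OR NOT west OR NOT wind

Case rose = true:
From the singleton clause (cold), cold = true.
From the singleton clause (NOT wind), wind = false.
Case south = false:
From the singleton clause (NOT west), west = false.
From the singleton clause (snow), snow = true.
All clauses are satisfied.

south=false,  rose=true,  wind=false,  cold=true,  west=false,  snow=true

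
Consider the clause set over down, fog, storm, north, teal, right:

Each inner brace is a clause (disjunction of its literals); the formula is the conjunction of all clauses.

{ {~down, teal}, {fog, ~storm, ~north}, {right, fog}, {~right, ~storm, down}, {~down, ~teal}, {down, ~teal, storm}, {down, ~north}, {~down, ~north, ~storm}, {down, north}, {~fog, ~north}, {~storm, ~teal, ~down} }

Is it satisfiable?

Case down = 0:
The clause (~north) is unit, so north = 0.
Now (north) is unsatisfied and unit — conflict.
Undo down and try down = 1.
The clause (teal) is unit, so teal = 1.
Now (~teal) is unsatisfied and unit — conflict.
Either choice for down ends in contradiction.
No assignment satisfies every clause.

Unsatisfiable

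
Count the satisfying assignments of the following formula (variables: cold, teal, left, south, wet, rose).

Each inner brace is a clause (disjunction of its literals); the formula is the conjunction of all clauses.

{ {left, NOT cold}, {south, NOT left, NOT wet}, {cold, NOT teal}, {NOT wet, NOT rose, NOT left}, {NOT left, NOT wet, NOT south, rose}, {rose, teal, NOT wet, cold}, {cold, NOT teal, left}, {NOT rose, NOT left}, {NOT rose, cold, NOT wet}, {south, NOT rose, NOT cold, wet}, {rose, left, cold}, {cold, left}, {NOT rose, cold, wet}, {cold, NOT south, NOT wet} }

There are 2^6 = 64 truth assignments over (cold, teal, left, south, wet, rose).
Split on wet. With wet = true, the clauses containing wet are satisfied and NOT wet drops from the rest; 0 of the 2^5 = 32 assignments to the other variables satisfy what remains.
With wet = false, by the same count on the reduced clause set, 6 assignments work.
Total: 0 + 6 = 6.

6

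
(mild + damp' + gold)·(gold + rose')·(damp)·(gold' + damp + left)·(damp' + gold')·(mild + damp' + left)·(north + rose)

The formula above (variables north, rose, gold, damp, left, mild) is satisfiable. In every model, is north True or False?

True

Suppose north = 0.
Unit clause (damp) forces damp = 1.
Unit clause (gold') forces gold = 0.
Unit clause (mild) forces mild = 1.
Unit clause (rose') forces rose = 0.
That conflicts with the unit clause (rose).
So every satisfying assignment has north = True.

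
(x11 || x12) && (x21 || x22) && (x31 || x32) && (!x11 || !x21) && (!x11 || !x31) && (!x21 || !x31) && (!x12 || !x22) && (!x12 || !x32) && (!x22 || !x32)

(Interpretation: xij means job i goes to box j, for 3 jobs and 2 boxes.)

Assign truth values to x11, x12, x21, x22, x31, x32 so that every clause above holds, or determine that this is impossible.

Suppose x11 = true.
Unit clause (!x21) forces x21 = false.
Unit clause (x22) forces x22 = true.
Unit clause (!x31) forces x31 = false.
Unit clause (x32) forces x32 = true.
That conflicts with the unit clause (!x32).
That branch fails; take x11 = false instead.
Unit clause (x12) forces x12 = true.
Unit clause (!x22) forces x22 = false.
Unit clause (x21) forces x21 = true.
Unit clause (!x31) forces x31 = false.
Unit clause (x32) forces x32 = true.
That conflicts with the unit clause (!x32).
Both values of x11 lead to a conflict.

UNSATISFIABLE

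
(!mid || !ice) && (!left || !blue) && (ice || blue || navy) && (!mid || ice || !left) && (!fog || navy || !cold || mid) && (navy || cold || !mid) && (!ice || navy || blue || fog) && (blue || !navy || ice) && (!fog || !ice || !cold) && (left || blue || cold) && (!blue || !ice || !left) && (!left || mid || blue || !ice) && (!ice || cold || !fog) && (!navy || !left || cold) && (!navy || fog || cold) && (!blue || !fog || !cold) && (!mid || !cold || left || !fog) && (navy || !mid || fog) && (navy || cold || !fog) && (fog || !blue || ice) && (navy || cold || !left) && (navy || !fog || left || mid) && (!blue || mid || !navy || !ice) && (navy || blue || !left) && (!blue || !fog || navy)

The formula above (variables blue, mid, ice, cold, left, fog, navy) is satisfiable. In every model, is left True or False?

False

Suppose left = true.
From the singleton clause (!blue), blue = false.
From the singleton clause (navy), navy = true.
From the singleton clause (ice), ice = true.
From the singleton clause (!mid), mid = false.
That conflicts with the unit clause (mid).
So every satisfying assignment has left = False.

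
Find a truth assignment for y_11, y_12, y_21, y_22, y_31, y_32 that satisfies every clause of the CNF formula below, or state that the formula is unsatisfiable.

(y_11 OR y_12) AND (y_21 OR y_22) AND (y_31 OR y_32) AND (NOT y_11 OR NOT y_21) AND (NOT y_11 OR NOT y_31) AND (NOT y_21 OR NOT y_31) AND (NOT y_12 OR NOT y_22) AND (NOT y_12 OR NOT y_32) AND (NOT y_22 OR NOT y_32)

Branch on y_11: set y_11 = true.
From the singleton clause (NOT y_21), y_21 = false.
From the singleton clause (y_22), y_22 = true.
From the singleton clause (NOT y_31), y_31 = false.
From the singleton clause (y_32), y_32 = true.
That conflicts with the unit clause (NOT y_32).
Undo y_11 and try y_11 = false.
From the singleton clause (y_12), y_12 = true.
From the singleton clause (NOT y_22), y_22 = false.
From the singleton clause (y_21), y_21 = true.
From the singleton clause (NOT y_31), y_31 = false.
From the singleton clause (y_32), y_32 = true.
That conflicts with the unit clause (NOT y_32).
Either choice for y_11 ends in contradiction.

UNSATISFIABLE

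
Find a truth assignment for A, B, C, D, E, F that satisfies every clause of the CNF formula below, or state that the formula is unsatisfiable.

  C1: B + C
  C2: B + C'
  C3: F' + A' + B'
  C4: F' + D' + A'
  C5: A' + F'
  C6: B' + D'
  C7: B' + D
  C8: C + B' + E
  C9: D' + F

Try B = 1.
The clause (D') is unit, so D = 0.
Now (D) is unsatisfied and unit — conflict.
Undo B and try B = 0.
The clause (C) is unit, so C = 1.
Now (C') is unsatisfied and unit — conflict.
Both values of B lead to a conflict.

UNSATISFIABLE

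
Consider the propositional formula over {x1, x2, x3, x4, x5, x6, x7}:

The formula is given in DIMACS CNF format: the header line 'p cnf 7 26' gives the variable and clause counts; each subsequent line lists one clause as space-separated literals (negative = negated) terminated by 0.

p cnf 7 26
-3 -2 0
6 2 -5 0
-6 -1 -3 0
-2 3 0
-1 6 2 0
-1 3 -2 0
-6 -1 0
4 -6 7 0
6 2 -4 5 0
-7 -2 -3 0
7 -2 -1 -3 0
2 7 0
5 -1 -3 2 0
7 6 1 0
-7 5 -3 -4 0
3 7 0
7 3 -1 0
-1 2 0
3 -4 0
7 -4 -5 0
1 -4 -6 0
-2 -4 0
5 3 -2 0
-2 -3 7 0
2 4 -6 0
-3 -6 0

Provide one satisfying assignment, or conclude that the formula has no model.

x1=False,  x2=False,  x3=True,  x4=False,  x5=False,  x6=False,  x7=True

Suppose x3 = True.
(¬x2) alone gives x2 = False.
(x7) alone gives x7 = True.
(¬x1) alone gives x1 = False.
(¬x6) alone gives x6 = False.
(¬x5) alone gives x5 = False.
(¬x4) alone gives x4 = False.
Every clause now holds.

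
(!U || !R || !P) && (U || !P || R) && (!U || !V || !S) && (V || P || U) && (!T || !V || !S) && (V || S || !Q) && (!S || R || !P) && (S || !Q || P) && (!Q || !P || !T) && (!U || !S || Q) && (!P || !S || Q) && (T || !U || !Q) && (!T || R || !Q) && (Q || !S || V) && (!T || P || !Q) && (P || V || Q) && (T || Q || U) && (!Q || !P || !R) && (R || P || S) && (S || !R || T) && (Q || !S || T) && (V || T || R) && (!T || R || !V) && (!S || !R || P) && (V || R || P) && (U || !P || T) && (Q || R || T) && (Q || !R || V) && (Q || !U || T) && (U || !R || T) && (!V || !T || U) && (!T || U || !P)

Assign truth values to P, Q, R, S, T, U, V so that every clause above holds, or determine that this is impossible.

Suppose U = true.
Suppose R = false.
Suppose V = false.
From the singleton clause (T), T = true.
From the singleton clause (!Q), Q = false.
From the singleton clause (!S), S = false.
From the singleton clause (P), P = true.
Every clause now holds.

P ↦ true,  Q ↦ false,  R ↦ false,  S ↦ false,  T ↦ true,  U ↦ true,  V ↦ false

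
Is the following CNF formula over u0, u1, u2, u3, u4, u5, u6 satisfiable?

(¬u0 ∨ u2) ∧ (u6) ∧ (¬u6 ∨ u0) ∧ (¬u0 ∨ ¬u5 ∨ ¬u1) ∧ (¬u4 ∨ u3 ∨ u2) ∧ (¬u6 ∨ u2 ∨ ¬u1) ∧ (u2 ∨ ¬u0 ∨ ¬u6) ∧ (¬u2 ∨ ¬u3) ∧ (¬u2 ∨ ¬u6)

Unsatisfiable

The clause (u6) is unit, so u6 = True.
The clause (u0) is unit, so u0 = True.
The clause (u2) is unit, so u2 = True.
That conflicts with the unit clause (¬u2).
No assignment satisfies every clause.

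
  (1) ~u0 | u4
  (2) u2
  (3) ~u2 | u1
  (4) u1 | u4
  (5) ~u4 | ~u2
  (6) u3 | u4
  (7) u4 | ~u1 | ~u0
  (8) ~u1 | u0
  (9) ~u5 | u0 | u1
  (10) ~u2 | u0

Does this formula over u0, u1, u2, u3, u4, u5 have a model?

Unit clause (u2) forces u2 = 1.
Unit clause (u1) forces u1 = 1.
Unit clause (~u4) forces u4 = 0.
Unit clause (~u0) forces u0 = 0.
Now (u0) is unsatisfied and unit — conflict.
No assignment satisfies every clause.

No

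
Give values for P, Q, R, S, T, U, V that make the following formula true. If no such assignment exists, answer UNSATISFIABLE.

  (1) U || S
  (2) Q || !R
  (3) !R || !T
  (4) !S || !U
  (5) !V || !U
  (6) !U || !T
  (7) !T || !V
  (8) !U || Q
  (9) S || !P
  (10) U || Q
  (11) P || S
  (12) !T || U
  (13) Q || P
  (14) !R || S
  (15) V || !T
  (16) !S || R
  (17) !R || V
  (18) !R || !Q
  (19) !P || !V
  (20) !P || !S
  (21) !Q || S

UNSATISFIABLE

Branch on U: set U = true.
(!S) alone gives S = false.
(!V) alone gives V = false.
(!T) alone gives T = false.
(Q) alone gives Q = true.
But (!Q) is also a unit clause — contradiction.
Undo U and try U = false.
(S) alone gives S = true.
(Q) alone gives Q = true.
(!T) alone gives T = false.
(R) alone gives R = true.
But (!R) is also a unit clause — contradiction.
Neither U = true nor U = false works.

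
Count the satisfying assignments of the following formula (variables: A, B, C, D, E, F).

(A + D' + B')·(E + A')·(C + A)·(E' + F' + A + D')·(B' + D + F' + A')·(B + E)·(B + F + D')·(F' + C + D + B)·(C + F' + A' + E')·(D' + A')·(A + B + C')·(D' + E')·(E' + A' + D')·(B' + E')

5

There are 2^6 = 64 truth assignments over (A, B, C, D, E, F).
Split on C. With C = 1, the clauses containing C are satisfied and C' drops from the rest; 4 of the 2^5 = 32 assignments to the other variables satisfy what remains.
With C = 0, by the same count on the reduced clause set, 1 assignment works.
Total: 4 + 1 = 5.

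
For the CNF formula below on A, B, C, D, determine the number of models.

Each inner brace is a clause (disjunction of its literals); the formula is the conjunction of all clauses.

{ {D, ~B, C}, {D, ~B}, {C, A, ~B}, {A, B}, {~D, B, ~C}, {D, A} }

There are 2^4 = 16 truth assignments over (A, B, C, D).
Split on A. With A = 1, the clauses containing A are satisfied and ~A drops from the rest; 5 of the 2^3 = 8 assignments to the other variables satisfy what remains.
With A = 0, by the same count on the reduced clause set, 1 assignment works.
Total: 5 + 1 = 6.

6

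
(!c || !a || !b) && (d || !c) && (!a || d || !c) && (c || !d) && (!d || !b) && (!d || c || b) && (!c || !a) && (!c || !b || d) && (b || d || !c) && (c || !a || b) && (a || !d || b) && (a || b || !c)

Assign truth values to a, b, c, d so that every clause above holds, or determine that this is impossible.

a ↦ false,  b ↦ false,  c ↦ false,  d ↦ false

Branch on d: set d = false.
The clause (!c) is unit, so c = false.
Branch on a: set a = false.
Every clause is now satisfied; b is unconstrained.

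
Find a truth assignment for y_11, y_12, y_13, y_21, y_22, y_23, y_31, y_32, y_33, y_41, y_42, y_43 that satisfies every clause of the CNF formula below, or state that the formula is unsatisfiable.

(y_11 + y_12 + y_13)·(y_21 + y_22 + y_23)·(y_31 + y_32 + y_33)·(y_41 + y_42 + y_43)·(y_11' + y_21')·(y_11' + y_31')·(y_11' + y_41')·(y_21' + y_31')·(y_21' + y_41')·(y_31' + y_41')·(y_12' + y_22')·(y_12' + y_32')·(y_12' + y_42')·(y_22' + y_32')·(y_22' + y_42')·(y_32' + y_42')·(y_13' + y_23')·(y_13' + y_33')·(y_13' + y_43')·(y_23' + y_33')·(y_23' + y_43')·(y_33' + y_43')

UNSATISFIABLE

Suppose y_11 = 0.
Suppose y_12 = 1.
From the singleton clause (y_22'), y_22 = 0.
From the singleton clause (y_32'), y_32 = 0.
From the singleton clause (y_42'), y_42 = 0.
Suppose y_21 = 1.
From the singleton clause (y_31'), y_31 = 0.
From the singleton clause (y_33), y_33 = 1.
From the singleton clause (y_41'), y_41 = 0.
From the singleton clause (y_43), y_43 = 1.
But (y_43') is also a unit clause — contradiction.
So y_21 must be the other value — set y_21 = 0.
From the singleton clause (y_23), y_23 = 1.
From the singleton clause (y_13'), y_13 = 0.
From the singleton clause (y_33'), y_33 = 0.
From the singleton clause (y_31), y_31 = 1.
From the singleton clause (y_41'), y_41 = 0.
From the singleton clause (y_43), y_43 = 1.
But (y_43') is also a unit clause — contradiction.
Both values of y_21 lead to a conflict.
So y_12 must be the other value — set y_12 = 0.
From the singleton clause (y_13), y_13 = 1.
From the singleton clause (y_23'), y_23 = 0.
From the singleton clause (y_33'), y_33 = 0.
From the singleton clause (y_43'), y_43 = 0.
Suppose y_21 = 1.
From the singleton clause (y_31'), y_31 = 0.
From the singleton clause (y_32), y_32 = 1.
From the singleton clause (y_41'), y_41 = 0.
From the singleton clause (y_42), y_42 = 1.
But (y_42') is also a unit clause — contradiction.
So y_21 must be the other value — set y_21 = 0.
From the singleton clause (y_22), y_22 = 1.
From the singleton clause (y_32'), y_32 = 0.
From the singleton clause (y_31), y_31 = 1.
From the singleton clause (y_41'), y_41 = 0.
From the singleton clause (y_42), y_42 = 1.
But (y_42') is also a unit clause — contradiction.
Both values of y_21 lead to a conflict.
Both values of y_12 lead to a conflict.
So y_11 must be the other value — set y_11 = 1.
From the singleton clause (y_21'), y_21 = 0.
From the singleton clause (y_31'), y_31 = 0.
From the singleton clause (y_41'), y_41 = 0.
Suppose y_22 = 1.
From the singleton clause (y_12'), y_12 = 0.
From the singleton clause (y_32'), y_32 = 0.
From the singleton clause (y_33), y_33 = 1.
From the singleton clause (y_42'), y_42 = 0.
From the singleton clause (y_43), y_43 = 1.
But (y_43') is also a unit clause — contradiction.
So y_22 must be the other value — set y_22 = 0.
From the singleton clause (y_23), y_23 = 1.
From the singleton clause (y_13'), y_13 = 0.
From the singleton clause (y_33'), y_33 = 0.
From the singleton clause (y_32), y_32 = 1.
From the singleton clause (y_12'), y_12 = 0.
From the singleton clause (y_42'), y_42 = 0.
From the singleton clause (y_43), y_43 = 1.
But (y_43') is also a unit clause — contradiction.
Both values of y_22 lead to a conflict.
Both values of y_11 lead to a conflict.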